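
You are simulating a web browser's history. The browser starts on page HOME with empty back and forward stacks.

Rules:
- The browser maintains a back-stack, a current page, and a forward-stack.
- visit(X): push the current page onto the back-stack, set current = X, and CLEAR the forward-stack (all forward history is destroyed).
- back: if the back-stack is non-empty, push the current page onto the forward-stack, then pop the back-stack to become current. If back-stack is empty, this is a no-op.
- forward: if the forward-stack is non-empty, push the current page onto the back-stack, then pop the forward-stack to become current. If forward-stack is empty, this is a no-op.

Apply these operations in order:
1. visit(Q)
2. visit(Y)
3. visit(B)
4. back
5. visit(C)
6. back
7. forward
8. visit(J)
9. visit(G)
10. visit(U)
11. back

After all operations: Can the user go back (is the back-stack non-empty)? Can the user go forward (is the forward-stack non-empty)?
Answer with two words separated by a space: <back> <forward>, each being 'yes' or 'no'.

After 1 (visit(Q)): cur=Q back=1 fwd=0
After 2 (visit(Y)): cur=Y back=2 fwd=0
After 3 (visit(B)): cur=B back=3 fwd=0
After 4 (back): cur=Y back=2 fwd=1
After 5 (visit(C)): cur=C back=3 fwd=0
After 6 (back): cur=Y back=2 fwd=1
After 7 (forward): cur=C back=3 fwd=0
After 8 (visit(J)): cur=J back=4 fwd=0
After 9 (visit(G)): cur=G back=5 fwd=0
After 10 (visit(U)): cur=U back=6 fwd=0
After 11 (back): cur=G back=5 fwd=1

Answer: yes yes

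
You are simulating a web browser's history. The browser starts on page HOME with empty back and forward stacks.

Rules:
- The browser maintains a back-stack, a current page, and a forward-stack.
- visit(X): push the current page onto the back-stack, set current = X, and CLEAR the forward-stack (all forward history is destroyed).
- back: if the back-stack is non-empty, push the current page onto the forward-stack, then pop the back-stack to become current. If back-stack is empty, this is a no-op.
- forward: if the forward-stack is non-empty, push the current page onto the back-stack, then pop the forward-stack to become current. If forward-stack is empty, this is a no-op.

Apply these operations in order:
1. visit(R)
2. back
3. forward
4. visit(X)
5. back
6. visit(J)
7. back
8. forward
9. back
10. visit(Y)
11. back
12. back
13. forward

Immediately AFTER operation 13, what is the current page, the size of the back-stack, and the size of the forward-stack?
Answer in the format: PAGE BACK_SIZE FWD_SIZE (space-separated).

After 1 (visit(R)): cur=R back=1 fwd=0
After 2 (back): cur=HOME back=0 fwd=1
After 3 (forward): cur=R back=1 fwd=0
After 4 (visit(X)): cur=X back=2 fwd=0
After 5 (back): cur=R back=1 fwd=1
After 6 (visit(J)): cur=J back=2 fwd=0
After 7 (back): cur=R back=1 fwd=1
After 8 (forward): cur=J back=2 fwd=0
After 9 (back): cur=R back=1 fwd=1
After 10 (visit(Y)): cur=Y back=2 fwd=0
After 11 (back): cur=R back=1 fwd=1
After 12 (back): cur=HOME back=0 fwd=2
After 13 (forward): cur=R back=1 fwd=1

R 1 1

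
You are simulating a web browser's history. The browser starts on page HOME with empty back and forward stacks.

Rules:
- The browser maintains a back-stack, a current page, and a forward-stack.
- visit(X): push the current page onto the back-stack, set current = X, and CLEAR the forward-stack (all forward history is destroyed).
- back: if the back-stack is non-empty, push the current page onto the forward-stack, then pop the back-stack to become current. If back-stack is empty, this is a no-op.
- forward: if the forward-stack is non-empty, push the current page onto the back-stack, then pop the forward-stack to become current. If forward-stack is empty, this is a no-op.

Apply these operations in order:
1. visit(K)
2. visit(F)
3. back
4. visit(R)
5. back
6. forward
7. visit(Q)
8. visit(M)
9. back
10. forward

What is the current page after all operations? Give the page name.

Answer: M

Derivation:
After 1 (visit(K)): cur=K back=1 fwd=0
After 2 (visit(F)): cur=F back=2 fwd=0
After 3 (back): cur=K back=1 fwd=1
After 4 (visit(R)): cur=R back=2 fwd=0
After 5 (back): cur=K back=1 fwd=1
After 6 (forward): cur=R back=2 fwd=0
After 7 (visit(Q)): cur=Q back=3 fwd=0
After 8 (visit(M)): cur=M back=4 fwd=0
After 9 (back): cur=Q back=3 fwd=1
After 10 (forward): cur=M back=4 fwd=0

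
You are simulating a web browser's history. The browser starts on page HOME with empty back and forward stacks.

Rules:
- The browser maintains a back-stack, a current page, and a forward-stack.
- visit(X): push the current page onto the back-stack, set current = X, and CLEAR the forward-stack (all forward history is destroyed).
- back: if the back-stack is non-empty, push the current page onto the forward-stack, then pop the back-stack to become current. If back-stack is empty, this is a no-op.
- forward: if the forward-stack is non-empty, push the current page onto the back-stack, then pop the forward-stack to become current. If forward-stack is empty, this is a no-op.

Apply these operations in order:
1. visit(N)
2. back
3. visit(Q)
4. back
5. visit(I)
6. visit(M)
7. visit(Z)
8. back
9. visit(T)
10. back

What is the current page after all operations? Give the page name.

Answer: M

Derivation:
After 1 (visit(N)): cur=N back=1 fwd=0
After 2 (back): cur=HOME back=0 fwd=1
After 3 (visit(Q)): cur=Q back=1 fwd=0
After 4 (back): cur=HOME back=0 fwd=1
After 5 (visit(I)): cur=I back=1 fwd=0
After 6 (visit(M)): cur=M back=2 fwd=0
After 7 (visit(Z)): cur=Z back=3 fwd=0
After 8 (back): cur=M back=2 fwd=1
After 9 (visit(T)): cur=T back=3 fwd=0
After 10 (back): cur=M back=2 fwd=1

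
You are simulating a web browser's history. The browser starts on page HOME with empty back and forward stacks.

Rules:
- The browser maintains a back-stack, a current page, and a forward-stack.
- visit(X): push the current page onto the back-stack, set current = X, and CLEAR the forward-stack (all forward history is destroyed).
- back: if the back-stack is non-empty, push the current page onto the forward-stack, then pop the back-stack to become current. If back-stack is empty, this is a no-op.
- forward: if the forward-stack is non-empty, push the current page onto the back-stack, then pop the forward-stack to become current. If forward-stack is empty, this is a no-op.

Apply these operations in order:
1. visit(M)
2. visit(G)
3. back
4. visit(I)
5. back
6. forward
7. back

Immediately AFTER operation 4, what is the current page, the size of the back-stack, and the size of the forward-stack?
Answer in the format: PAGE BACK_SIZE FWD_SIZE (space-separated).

After 1 (visit(M)): cur=M back=1 fwd=0
After 2 (visit(G)): cur=G back=2 fwd=0
After 3 (back): cur=M back=1 fwd=1
After 4 (visit(I)): cur=I back=2 fwd=0

I 2 0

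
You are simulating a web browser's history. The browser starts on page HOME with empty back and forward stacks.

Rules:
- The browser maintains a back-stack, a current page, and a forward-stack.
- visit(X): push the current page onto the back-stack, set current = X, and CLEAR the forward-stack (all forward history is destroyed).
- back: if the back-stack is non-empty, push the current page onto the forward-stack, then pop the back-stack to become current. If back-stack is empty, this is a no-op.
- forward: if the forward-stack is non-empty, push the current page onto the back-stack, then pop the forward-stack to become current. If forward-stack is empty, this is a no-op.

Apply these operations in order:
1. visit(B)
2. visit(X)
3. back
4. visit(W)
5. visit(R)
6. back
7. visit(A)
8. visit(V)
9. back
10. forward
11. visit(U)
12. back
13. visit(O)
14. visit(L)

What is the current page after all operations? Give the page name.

After 1 (visit(B)): cur=B back=1 fwd=0
After 2 (visit(X)): cur=X back=2 fwd=0
After 3 (back): cur=B back=1 fwd=1
After 4 (visit(W)): cur=W back=2 fwd=0
After 5 (visit(R)): cur=R back=3 fwd=0
After 6 (back): cur=W back=2 fwd=1
After 7 (visit(A)): cur=A back=3 fwd=0
After 8 (visit(V)): cur=V back=4 fwd=0
After 9 (back): cur=A back=3 fwd=1
After 10 (forward): cur=V back=4 fwd=0
After 11 (visit(U)): cur=U back=5 fwd=0
After 12 (back): cur=V back=4 fwd=1
After 13 (visit(O)): cur=O back=5 fwd=0
After 14 (visit(L)): cur=L back=6 fwd=0

Answer: L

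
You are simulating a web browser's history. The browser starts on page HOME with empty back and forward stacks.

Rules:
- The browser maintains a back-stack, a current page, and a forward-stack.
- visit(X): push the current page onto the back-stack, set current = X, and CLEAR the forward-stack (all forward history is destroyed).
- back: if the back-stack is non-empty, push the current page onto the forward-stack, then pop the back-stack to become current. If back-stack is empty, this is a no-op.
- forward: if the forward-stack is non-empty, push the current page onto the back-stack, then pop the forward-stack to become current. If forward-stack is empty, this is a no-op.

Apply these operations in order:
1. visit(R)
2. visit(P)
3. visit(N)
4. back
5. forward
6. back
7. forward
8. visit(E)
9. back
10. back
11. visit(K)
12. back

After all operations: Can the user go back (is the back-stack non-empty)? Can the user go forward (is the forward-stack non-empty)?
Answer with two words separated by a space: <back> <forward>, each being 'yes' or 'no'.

Answer: yes yes

Derivation:
After 1 (visit(R)): cur=R back=1 fwd=0
After 2 (visit(P)): cur=P back=2 fwd=0
After 3 (visit(N)): cur=N back=3 fwd=0
After 4 (back): cur=P back=2 fwd=1
After 5 (forward): cur=N back=3 fwd=0
After 6 (back): cur=P back=2 fwd=1
After 7 (forward): cur=N back=3 fwd=0
After 8 (visit(E)): cur=E back=4 fwd=0
After 9 (back): cur=N back=3 fwd=1
After 10 (back): cur=P back=2 fwd=2
After 11 (visit(K)): cur=K back=3 fwd=0
After 12 (back): cur=P back=2 fwd=1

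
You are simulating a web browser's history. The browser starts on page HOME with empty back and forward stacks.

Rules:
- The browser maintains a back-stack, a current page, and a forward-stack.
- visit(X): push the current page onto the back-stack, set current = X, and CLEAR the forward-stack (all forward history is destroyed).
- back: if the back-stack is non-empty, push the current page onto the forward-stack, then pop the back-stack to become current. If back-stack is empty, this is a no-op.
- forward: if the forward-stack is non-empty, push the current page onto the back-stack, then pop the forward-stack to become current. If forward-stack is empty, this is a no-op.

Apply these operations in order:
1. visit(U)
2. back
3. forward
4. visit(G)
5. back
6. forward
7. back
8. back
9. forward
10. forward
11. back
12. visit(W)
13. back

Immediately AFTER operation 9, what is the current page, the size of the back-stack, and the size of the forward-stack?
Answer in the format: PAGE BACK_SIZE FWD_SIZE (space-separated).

After 1 (visit(U)): cur=U back=1 fwd=0
After 2 (back): cur=HOME back=0 fwd=1
After 3 (forward): cur=U back=1 fwd=0
After 4 (visit(G)): cur=G back=2 fwd=0
After 5 (back): cur=U back=1 fwd=1
After 6 (forward): cur=G back=2 fwd=0
After 7 (back): cur=U back=1 fwd=1
After 8 (back): cur=HOME back=0 fwd=2
After 9 (forward): cur=U back=1 fwd=1

U 1 1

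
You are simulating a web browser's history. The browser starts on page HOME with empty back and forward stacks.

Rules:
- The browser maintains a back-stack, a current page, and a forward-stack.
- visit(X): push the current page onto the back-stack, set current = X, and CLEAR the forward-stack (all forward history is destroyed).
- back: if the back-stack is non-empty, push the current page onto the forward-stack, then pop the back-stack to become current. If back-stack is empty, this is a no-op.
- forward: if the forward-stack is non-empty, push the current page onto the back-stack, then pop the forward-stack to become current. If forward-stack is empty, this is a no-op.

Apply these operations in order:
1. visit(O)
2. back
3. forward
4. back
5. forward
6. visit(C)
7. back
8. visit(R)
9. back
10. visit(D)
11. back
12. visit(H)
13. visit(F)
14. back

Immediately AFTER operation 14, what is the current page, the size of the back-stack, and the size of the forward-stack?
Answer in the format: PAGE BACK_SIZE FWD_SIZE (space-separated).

After 1 (visit(O)): cur=O back=1 fwd=0
After 2 (back): cur=HOME back=0 fwd=1
After 3 (forward): cur=O back=1 fwd=0
After 4 (back): cur=HOME back=0 fwd=1
After 5 (forward): cur=O back=1 fwd=0
After 6 (visit(C)): cur=C back=2 fwd=0
After 7 (back): cur=O back=1 fwd=1
After 8 (visit(R)): cur=R back=2 fwd=0
After 9 (back): cur=O back=1 fwd=1
After 10 (visit(D)): cur=D back=2 fwd=0
After 11 (back): cur=O back=1 fwd=1
After 12 (visit(H)): cur=H back=2 fwd=0
After 13 (visit(F)): cur=F back=3 fwd=0
After 14 (back): cur=H back=2 fwd=1

H 2 1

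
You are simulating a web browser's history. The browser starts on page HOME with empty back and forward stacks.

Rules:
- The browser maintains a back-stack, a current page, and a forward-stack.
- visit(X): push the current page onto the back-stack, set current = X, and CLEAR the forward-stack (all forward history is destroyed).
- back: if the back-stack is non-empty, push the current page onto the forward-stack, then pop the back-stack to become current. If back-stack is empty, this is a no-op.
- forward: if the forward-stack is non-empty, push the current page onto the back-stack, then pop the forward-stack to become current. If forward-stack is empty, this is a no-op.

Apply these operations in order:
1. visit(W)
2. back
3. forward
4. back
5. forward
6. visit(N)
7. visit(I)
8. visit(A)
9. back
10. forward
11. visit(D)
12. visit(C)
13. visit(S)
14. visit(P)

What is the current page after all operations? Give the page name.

Answer: P

Derivation:
After 1 (visit(W)): cur=W back=1 fwd=0
After 2 (back): cur=HOME back=0 fwd=1
After 3 (forward): cur=W back=1 fwd=0
After 4 (back): cur=HOME back=0 fwd=1
After 5 (forward): cur=W back=1 fwd=0
After 6 (visit(N)): cur=N back=2 fwd=0
After 7 (visit(I)): cur=I back=3 fwd=0
After 8 (visit(A)): cur=A back=4 fwd=0
After 9 (back): cur=I back=3 fwd=1
After 10 (forward): cur=A back=4 fwd=0
After 11 (visit(D)): cur=D back=5 fwd=0
After 12 (visit(C)): cur=C back=6 fwd=0
After 13 (visit(S)): cur=S back=7 fwd=0
After 14 (visit(P)): cur=P back=8 fwd=0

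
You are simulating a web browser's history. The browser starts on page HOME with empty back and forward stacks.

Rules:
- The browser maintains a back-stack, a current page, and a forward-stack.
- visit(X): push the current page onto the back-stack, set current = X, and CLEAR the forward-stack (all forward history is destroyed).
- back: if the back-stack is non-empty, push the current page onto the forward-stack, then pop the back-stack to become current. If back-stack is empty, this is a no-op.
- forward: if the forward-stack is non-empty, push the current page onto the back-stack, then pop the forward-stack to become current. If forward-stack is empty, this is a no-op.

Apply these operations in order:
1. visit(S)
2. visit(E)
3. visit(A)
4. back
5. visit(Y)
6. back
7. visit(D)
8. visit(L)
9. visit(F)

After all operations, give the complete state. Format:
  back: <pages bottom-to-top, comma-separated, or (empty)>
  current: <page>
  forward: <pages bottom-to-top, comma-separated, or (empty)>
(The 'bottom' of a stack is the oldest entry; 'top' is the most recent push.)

After 1 (visit(S)): cur=S back=1 fwd=0
After 2 (visit(E)): cur=E back=2 fwd=0
After 3 (visit(A)): cur=A back=3 fwd=0
After 4 (back): cur=E back=2 fwd=1
After 5 (visit(Y)): cur=Y back=3 fwd=0
After 6 (back): cur=E back=2 fwd=1
After 7 (visit(D)): cur=D back=3 fwd=0
After 8 (visit(L)): cur=L back=4 fwd=0
After 9 (visit(F)): cur=F back=5 fwd=0

Answer: back: HOME,S,E,D,L
current: F
forward: (empty)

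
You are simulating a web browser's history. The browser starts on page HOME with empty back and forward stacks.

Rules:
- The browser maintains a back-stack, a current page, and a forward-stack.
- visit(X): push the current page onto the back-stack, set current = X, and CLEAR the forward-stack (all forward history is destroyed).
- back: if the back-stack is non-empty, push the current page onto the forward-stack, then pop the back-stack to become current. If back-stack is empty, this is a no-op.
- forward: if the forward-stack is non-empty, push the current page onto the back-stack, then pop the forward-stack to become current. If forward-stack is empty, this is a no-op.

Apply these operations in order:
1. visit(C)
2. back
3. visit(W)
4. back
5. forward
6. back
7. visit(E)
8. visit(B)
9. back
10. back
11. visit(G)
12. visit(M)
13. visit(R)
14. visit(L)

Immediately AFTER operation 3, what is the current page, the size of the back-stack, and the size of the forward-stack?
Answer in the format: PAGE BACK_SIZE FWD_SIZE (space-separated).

After 1 (visit(C)): cur=C back=1 fwd=0
After 2 (back): cur=HOME back=0 fwd=1
After 3 (visit(W)): cur=W back=1 fwd=0

W 1 0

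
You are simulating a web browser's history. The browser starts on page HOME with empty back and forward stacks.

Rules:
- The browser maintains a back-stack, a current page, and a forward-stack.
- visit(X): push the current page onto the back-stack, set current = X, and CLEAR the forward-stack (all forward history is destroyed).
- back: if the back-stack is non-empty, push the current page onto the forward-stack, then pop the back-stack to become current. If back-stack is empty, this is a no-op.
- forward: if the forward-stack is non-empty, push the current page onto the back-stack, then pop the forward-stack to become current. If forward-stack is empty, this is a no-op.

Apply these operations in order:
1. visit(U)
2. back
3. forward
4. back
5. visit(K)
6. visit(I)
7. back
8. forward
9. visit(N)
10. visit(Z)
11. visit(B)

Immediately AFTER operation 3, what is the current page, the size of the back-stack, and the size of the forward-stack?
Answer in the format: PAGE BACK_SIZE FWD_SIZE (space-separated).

After 1 (visit(U)): cur=U back=1 fwd=0
After 2 (back): cur=HOME back=0 fwd=1
After 3 (forward): cur=U back=1 fwd=0

U 1 0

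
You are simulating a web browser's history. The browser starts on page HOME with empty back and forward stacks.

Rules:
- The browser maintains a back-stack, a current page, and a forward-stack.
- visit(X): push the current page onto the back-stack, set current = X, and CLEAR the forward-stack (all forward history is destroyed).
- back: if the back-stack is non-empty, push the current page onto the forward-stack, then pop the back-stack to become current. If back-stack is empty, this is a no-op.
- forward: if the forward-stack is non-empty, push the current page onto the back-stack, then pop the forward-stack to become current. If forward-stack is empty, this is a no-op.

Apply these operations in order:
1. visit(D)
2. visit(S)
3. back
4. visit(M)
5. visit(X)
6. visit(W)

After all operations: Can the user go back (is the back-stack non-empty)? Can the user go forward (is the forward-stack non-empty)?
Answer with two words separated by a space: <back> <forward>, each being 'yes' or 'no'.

After 1 (visit(D)): cur=D back=1 fwd=0
After 2 (visit(S)): cur=S back=2 fwd=0
After 3 (back): cur=D back=1 fwd=1
After 4 (visit(M)): cur=M back=2 fwd=0
After 5 (visit(X)): cur=X back=3 fwd=0
After 6 (visit(W)): cur=W back=4 fwd=0

Answer: yes no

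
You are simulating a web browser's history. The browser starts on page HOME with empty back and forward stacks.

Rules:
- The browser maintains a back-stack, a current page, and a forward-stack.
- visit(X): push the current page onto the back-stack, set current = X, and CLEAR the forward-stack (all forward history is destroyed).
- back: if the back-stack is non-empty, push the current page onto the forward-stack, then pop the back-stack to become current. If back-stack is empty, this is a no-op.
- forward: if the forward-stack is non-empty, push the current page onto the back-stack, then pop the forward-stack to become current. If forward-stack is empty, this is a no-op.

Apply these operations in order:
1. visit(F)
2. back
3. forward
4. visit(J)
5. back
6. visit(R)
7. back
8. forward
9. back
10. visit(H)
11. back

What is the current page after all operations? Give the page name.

After 1 (visit(F)): cur=F back=1 fwd=0
After 2 (back): cur=HOME back=0 fwd=1
After 3 (forward): cur=F back=1 fwd=0
After 4 (visit(J)): cur=J back=2 fwd=0
After 5 (back): cur=F back=1 fwd=1
After 6 (visit(R)): cur=R back=2 fwd=0
After 7 (back): cur=F back=1 fwd=1
After 8 (forward): cur=R back=2 fwd=0
After 9 (back): cur=F back=1 fwd=1
After 10 (visit(H)): cur=H back=2 fwd=0
After 11 (back): cur=F back=1 fwd=1

Answer: F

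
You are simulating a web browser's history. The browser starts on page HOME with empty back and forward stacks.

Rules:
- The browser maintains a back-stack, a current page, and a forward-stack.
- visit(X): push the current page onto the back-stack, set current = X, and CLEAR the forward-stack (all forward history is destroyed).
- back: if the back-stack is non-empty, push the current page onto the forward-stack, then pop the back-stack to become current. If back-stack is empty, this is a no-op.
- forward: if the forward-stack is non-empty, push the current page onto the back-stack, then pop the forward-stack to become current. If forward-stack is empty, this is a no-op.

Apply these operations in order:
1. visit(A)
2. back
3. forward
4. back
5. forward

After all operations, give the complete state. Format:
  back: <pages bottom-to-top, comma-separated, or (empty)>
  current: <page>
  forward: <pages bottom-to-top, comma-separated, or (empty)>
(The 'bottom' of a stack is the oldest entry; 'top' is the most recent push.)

After 1 (visit(A)): cur=A back=1 fwd=0
After 2 (back): cur=HOME back=0 fwd=1
After 3 (forward): cur=A back=1 fwd=0
After 4 (back): cur=HOME back=0 fwd=1
After 5 (forward): cur=A back=1 fwd=0

Answer: back: HOME
current: A
forward: (empty)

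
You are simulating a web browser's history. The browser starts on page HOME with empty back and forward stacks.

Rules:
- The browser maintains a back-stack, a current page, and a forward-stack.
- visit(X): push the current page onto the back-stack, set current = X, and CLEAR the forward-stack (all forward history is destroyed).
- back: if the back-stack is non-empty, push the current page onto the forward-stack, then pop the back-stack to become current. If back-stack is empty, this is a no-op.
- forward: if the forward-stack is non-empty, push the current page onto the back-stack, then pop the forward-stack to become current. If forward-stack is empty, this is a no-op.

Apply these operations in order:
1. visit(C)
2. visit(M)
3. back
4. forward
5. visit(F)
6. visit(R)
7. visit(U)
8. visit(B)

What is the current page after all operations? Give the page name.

Answer: B

Derivation:
After 1 (visit(C)): cur=C back=1 fwd=0
After 2 (visit(M)): cur=M back=2 fwd=0
After 3 (back): cur=C back=1 fwd=1
After 4 (forward): cur=M back=2 fwd=0
After 5 (visit(F)): cur=F back=3 fwd=0
After 6 (visit(R)): cur=R back=4 fwd=0
After 7 (visit(U)): cur=U back=5 fwd=0
After 8 (visit(B)): cur=B back=6 fwd=0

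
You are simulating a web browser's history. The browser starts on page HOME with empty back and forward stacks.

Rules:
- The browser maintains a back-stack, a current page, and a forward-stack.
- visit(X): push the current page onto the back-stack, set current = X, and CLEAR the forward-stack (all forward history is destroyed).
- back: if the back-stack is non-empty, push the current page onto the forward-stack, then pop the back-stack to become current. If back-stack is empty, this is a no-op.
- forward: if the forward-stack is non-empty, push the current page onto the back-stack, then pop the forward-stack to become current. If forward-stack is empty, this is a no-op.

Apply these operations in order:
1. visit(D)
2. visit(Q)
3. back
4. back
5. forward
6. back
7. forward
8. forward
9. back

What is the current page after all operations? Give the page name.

Answer: D

Derivation:
After 1 (visit(D)): cur=D back=1 fwd=0
After 2 (visit(Q)): cur=Q back=2 fwd=0
After 3 (back): cur=D back=1 fwd=1
After 4 (back): cur=HOME back=0 fwd=2
After 5 (forward): cur=D back=1 fwd=1
After 6 (back): cur=HOME back=0 fwd=2
After 7 (forward): cur=D back=1 fwd=1
After 8 (forward): cur=Q back=2 fwd=0
After 9 (back): cur=D back=1 fwd=1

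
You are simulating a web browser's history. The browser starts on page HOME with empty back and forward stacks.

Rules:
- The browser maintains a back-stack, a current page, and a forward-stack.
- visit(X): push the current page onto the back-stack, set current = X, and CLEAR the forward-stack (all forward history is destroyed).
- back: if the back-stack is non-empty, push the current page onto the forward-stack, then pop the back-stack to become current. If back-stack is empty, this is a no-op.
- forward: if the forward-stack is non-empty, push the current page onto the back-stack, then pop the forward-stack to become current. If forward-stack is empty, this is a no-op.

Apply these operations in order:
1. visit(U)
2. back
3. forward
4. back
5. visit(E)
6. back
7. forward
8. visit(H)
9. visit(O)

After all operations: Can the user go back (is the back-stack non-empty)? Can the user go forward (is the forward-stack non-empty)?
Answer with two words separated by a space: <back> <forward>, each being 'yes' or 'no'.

After 1 (visit(U)): cur=U back=1 fwd=0
After 2 (back): cur=HOME back=0 fwd=1
After 3 (forward): cur=U back=1 fwd=0
After 4 (back): cur=HOME back=0 fwd=1
After 5 (visit(E)): cur=E back=1 fwd=0
After 6 (back): cur=HOME back=0 fwd=1
After 7 (forward): cur=E back=1 fwd=0
After 8 (visit(H)): cur=H back=2 fwd=0
After 9 (visit(O)): cur=O back=3 fwd=0

Answer: yes no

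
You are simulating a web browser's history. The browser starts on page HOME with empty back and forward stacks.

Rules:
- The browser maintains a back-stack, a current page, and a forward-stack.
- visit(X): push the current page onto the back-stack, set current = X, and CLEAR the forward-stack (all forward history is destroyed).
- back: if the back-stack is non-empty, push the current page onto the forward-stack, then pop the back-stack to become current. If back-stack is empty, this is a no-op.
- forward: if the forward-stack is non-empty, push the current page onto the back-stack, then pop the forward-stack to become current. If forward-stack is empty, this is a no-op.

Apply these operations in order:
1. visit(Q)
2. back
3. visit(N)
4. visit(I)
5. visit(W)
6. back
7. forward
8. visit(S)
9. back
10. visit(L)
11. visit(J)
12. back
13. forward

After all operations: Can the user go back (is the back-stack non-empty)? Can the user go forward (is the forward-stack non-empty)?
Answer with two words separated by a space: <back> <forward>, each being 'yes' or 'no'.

Answer: yes no

Derivation:
After 1 (visit(Q)): cur=Q back=1 fwd=0
After 2 (back): cur=HOME back=0 fwd=1
After 3 (visit(N)): cur=N back=1 fwd=0
After 4 (visit(I)): cur=I back=2 fwd=0
After 5 (visit(W)): cur=W back=3 fwd=0
After 6 (back): cur=I back=2 fwd=1
After 7 (forward): cur=W back=3 fwd=0
After 8 (visit(S)): cur=S back=4 fwd=0
After 9 (back): cur=W back=3 fwd=1
After 10 (visit(L)): cur=L back=4 fwd=0
After 11 (visit(J)): cur=J back=5 fwd=0
After 12 (back): cur=L back=4 fwd=1
After 13 (forward): cur=J back=5 fwd=0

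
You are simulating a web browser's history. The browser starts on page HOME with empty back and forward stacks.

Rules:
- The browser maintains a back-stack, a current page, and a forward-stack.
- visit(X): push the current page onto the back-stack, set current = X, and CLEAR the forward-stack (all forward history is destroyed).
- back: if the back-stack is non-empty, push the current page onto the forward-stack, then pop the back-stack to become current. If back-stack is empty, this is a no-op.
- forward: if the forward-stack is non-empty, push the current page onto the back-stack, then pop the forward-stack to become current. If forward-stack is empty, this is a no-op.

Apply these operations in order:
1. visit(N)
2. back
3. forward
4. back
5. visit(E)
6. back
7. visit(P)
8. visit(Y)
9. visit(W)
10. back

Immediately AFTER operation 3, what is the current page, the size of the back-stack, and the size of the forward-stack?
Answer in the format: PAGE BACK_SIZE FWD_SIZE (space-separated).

After 1 (visit(N)): cur=N back=1 fwd=0
After 2 (back): cur=HOME back=0 fwd=1
After 3 (forward): cur=N back=1 fwd=0

N 1 0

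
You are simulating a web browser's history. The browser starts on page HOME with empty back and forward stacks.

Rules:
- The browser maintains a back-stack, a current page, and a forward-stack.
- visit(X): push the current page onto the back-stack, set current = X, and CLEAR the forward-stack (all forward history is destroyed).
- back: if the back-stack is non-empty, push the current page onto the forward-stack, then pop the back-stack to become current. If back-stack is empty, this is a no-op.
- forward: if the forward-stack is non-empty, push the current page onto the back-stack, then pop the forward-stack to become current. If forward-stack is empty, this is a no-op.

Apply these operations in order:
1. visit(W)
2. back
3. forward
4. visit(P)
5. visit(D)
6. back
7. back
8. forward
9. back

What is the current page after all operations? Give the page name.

Answer: W

Derivation:
After 1 (visit(W)): cur=W back=1 fwd=0
After 2 (back): cur=HOME back=0 fwd=1
After 3 (forward): cur=W back=1 fwd=0
After 4 (visit(P)): cur=P back=2 fwd=0
After 5 (visit(D)): cur=D back=3 fwd=0
After 6 (back): cur=P back=2 fwd=1
After 7 (back): cur=W back=1 fwd=2
After 8 (forward): cur=P back=2 fwd=1
After 9 (back): cur=W back=1 fwd=2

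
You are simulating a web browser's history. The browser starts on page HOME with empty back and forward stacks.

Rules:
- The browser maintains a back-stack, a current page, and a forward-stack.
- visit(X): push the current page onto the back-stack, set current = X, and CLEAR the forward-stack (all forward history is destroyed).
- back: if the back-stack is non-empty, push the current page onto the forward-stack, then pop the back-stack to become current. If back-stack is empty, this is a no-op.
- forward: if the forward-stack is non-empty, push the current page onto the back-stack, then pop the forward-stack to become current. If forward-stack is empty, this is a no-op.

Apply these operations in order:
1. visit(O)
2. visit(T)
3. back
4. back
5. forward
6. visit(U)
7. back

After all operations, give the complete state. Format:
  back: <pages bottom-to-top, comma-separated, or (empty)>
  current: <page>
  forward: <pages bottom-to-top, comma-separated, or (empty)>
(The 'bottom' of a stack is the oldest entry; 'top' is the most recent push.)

After 1 (visit(O)): cur=O back=1 fwd=0
After 2 (visit(T)): cur=T back=2 fwd=0
After 3 (back): cur=O back=1 fwd=1
After 4 (back): cur=HOME back=0 fwd=2
After 5 (forward): cur=O back=1 fwd=1
After 6 (visit(U)): cur=U back=2 fwd=0
After 7 (back): cur=O back=1 fwd=1

Answer: back: HOME
current: O
forward: U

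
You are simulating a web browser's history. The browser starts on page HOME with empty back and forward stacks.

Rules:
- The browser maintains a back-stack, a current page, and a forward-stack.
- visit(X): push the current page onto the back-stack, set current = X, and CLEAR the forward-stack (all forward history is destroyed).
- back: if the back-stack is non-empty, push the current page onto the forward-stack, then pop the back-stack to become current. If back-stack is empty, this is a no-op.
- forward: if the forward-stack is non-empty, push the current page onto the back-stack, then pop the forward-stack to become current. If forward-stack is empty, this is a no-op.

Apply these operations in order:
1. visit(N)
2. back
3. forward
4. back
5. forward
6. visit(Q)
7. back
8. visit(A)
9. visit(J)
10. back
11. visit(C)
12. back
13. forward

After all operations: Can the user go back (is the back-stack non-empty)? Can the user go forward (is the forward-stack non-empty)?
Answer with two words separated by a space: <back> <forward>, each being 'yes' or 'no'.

Answer: yes no

Derivation:
After 1 (visit(N)): cur=N back=1 fwd=0
After 2 (back): cur=HOME back=0 fwd=1
After 3 (forward): cur=N back=1 fwd=0
After 4 (back): cur=HOME back=0 fwd=1
After 5 (forward): cur=N back=1 fwd=0
After 6 (visit(Q)): cur=Q back=2 fwd=0
After 7 (back): cur=N back=1 fwd=1
After 8 (visit(A)): cur=A back=2 fwd=0
After 9 (visit(J)): cur=J back=3 fwd=0
After 10 (back): cur=A back=2 fwd=1
After 11 (visit(C)): cur=C back=3 fwd=0
After 12 (back): cur=A back=2 fwd=1
After 13 (forward): cur=C back=3 fwd=0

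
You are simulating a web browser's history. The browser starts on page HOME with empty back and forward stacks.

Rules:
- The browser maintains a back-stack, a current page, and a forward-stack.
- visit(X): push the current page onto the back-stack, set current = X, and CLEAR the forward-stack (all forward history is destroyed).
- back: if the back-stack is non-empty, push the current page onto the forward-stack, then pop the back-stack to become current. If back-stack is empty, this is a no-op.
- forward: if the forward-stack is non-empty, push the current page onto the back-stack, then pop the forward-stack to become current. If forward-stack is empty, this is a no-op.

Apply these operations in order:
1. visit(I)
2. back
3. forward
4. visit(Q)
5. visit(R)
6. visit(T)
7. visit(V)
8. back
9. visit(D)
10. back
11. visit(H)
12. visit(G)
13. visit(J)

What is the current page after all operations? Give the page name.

After 1 (visit(I)): cur=I back=1 fwd=0
After 2 (back): cur=HOME back=0 fwd=1
After 3 (forward): cur=I back=1 fwd=0
After 4 (visit(Q)): cur=Q back=2 fwd=0
After 5 (visit(R)): cur=R back=3 fwd=0
After 6 (visit(T)): cur=T back=4 fwd=0
After 7 (visit(V)): cur=V back=5 fwd=0
After 8 (back): cur=T back=4 fwd=1
After 9 (visit(D)): cur=D back=5 fwd=0
After 10 (back): cur=T back=4 fwd=1
After 11 (visit(H)): cur=H back=5 fwd=0
After 12 (visit(G)): cur=G back=6 fwd=0
After 13 (visit(J)): cur=J back=7 fwd=0

Answer: J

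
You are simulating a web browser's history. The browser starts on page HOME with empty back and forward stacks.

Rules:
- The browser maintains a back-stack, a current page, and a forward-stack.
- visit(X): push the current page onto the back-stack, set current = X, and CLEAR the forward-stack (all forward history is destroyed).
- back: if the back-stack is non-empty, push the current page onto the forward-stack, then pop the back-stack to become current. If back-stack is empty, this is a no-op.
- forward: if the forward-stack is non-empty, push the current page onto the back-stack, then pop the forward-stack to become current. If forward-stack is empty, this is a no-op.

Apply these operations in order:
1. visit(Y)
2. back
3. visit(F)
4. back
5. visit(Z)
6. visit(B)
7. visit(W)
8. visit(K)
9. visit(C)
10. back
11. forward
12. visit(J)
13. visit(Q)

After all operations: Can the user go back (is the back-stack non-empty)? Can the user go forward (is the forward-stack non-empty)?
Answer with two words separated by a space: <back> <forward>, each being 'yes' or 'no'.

Answer: yes no

Derivation:
After 1 (visit(Y)): cur=Y back=1 fwd=0
After 2 (back): cur=HOME back=0 fwd=1
After 3 (visit(F)): cur=F back=1 fwd=0
After 4 (back): cur=HOME back=0 fwd=1
After 5 (visit(Z)): cur=Z back=1 fwd=0
After 6 (visit(B)): cur=B back=2 fwd=0
After 7 (visit(W)): cur=W back=3 fwd=0
After 8 (visit(K)): cur=K back=4 fwd=0
After 9 (visit(C)): cur=C back=5 fwd=0
After 10 (back): cur=K back=4 fwd=1
After 11 (forward): cur=C back=5 fwd=0
After 12 (visit(J)): cur=J back=6 fwd=0
After 13 (visit(Q)): cur=Q back=7 fwd=0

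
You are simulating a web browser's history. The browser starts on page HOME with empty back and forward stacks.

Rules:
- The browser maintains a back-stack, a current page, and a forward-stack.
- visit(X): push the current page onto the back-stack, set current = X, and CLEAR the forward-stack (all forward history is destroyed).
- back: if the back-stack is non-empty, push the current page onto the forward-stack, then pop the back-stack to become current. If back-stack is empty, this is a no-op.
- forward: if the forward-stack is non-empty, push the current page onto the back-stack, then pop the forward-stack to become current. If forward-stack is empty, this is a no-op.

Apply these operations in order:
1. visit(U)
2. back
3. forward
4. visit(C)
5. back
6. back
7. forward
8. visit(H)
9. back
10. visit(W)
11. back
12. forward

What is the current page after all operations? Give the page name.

After 1 (visit(U)): cur=U back=1 fwd=0
After 2 (back): cur=HOME back=0 fwd=1
After 3 (forward): cur=U back=1 fwd=0
After 4 (visit(C)): cur=C back=2 fwd=0
After 5 (back): cur=U back=1 fwd=1
After 6 (back): cur=HOME back=0 fwd=2
After 7 (forward): cur=U back=1 fwd=1
After 8 (visit(H)): cur=H back=2 fwd=0
After 9 (back): cur=U back=1 fwd=1
After 10 (visit(W)): cur=W back=2 fwd=0
After 11 (back): cur=U back=1 fwd=1
After 12 (forward): cur=W back=2 fwd=0

Answer: W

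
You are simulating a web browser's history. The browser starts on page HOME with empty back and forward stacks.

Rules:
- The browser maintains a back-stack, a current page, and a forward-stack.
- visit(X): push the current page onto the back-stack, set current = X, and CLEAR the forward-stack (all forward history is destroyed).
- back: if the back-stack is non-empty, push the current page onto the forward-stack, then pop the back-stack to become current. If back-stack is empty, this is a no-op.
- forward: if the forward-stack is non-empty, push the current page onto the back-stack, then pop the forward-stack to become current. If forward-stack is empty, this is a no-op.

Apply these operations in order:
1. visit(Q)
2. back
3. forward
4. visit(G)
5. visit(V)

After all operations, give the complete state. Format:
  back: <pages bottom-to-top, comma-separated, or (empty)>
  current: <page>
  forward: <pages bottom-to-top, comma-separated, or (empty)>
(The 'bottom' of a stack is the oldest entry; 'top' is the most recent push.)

After 1 (visit(Q)): cur=Q back=1 fwd=0
After 2 (back): cur=HOME back=0 fwd=1
After 3 (forward): cur=Q back=1 fwd=0
After 4 (visit(G)): cur=G back=2 fwd=0
After 5 (visit(V)): cur=V back=3 fwd=0

Answer: back: HOME,Q,G
current: V
forward: (empty)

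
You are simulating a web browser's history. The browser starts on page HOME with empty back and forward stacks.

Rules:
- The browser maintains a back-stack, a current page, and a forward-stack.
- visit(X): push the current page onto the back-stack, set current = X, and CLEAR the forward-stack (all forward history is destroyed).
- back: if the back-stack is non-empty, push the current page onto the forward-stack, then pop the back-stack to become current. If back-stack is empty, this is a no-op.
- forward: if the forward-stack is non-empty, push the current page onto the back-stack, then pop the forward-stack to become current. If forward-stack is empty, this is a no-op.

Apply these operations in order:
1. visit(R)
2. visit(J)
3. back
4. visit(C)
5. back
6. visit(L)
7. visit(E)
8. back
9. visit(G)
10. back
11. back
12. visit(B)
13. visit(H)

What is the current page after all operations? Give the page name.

After 1 (visit(R)): cur=R back=1 fwd=0
After 2 (visit(J)): cur=J back=2 fwd=0
After 3 (back): cur=R back=1 fwd=1
After 4 (visit(C)): cur=C back=2 fwd=0
After 5 (back): cur=R back=1 fwd=1
After 6 (visit(L)): cur=L back=2 fwd=0
After 7 (visit(E)): cur=E back=3 fwd=0
After 8 (back): cur=L back=2 fwd=1
After 9 (visit(G)): cur=G back=3 fwd=0
After 10 (back): cur=L back=2 fwd=1
After 11 (back): cur=R back=1 fwd=2
After 12 (visit(B)): cur=B back=2 fwd=0
After 13 (visit(H)): cur=H back=3 fwd=0

Answer: H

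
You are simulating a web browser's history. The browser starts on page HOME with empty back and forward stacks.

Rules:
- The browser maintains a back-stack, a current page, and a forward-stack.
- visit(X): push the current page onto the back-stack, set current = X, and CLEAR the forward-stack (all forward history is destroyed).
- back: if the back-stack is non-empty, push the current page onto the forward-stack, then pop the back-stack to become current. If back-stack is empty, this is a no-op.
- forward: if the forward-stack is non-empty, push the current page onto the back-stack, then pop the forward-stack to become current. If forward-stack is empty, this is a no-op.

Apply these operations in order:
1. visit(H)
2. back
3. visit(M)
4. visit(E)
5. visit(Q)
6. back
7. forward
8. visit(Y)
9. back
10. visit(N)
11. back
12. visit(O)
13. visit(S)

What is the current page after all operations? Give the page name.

After 1 (visit(H)): cur=H back=1 fwd=0
After 2 (back): cur=HOME back=0 fwd=1
After 3 (visit(M)): cur=M back=1 fwd=0
After 4 (visit(E)): cur=E back=2 fwd=0
After 5 (visit(Q)): cur=Q back=3 fwd=0
After 6 (back): cur=E back=2 fwd=1
After 7 (forward): cur=Q back=3 fwd=0
After 8 (visit(Y)): cur=Y back=4 fwd=0
After 9 (back): cur=Q back=3 fwd=1
After 10 (visit(N)): cur=N back=4 fwd=0
After 11 (back): cur=Q back=3 fwd=1
After 12 (visit(O)): cur=O back=4 fwd=0
After 13 (visit(S)): cur=S back=5 fwd=0

Answer: S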